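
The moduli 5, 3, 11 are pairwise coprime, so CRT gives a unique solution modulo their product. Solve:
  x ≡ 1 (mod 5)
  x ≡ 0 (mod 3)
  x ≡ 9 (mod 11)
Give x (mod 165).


Moduli 5, 3, 11 are pairwise coprime; by CRT there is a unique solution modulo M = 5 · 3 · 11 = 165.
Solve pairwise, accumulating the modulus:
  Start with x ≡ 1 (mod 5).
  Combine with x ≡ 0 (mod 3): since gcd(5, 3) = 1, we get a unique residue mod 15.
    Write x = 1 + 5·t and substitute into x ≡ 0 (mod 3): 5·t ≡ 0 − 1 = -1 (mod 3).
    Reduce coefficients mod 3: 2·t ≡ 2 (mod 3).
    The inverse of 2 mod 3 is 2 (since 2·2 = 4 = 1·3 + 1), so t ≡ 2·2 = 4 ≡ 1 (mod 3).
    Then x = 1 + 5·1 = 6, valid modulo lcm(5, 3) = 15: x ≡ 6 (mod 15).
  Combine with x ≡ 9 (mod 11): since gcd(15, 11) = 1, we get a unique residue mod 165.
    Write x = 6 + 15·t and substitute into x ≡ 9 (mod 11): 15·t ≡ 9 − 6 = 3 (mod 11).
    Reduce coefficients mod 11: 4·t ≡ 3 (mod 11).
    The inverse of 4 mod 11 is 3 (since 4·3 = 12 = 1·11 + 1), so t ≡ 3·3 = 9 ≡ 9 (mod 11).
    Then x = 6 + 15·9 = 141, valid modulo lcm(15, 11) = 165: x ≡ 141 (mod 165).
Verify: 141 mod 5 = 1 ✓, 141 mod 3 = 0 ✓, 141 mod 11 = 9 ✓.

x ≡ 141 (mod 165).


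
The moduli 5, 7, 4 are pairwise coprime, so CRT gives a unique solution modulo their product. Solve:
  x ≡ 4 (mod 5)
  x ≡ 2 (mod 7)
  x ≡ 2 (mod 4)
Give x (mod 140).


Moduli 5, 7, 4 are pairwise coprime; by CRT there is a unique solution modulo M = 5 · 7 · 4 = 140.
Solve pairwise, accumulating the modulus:
  Start with x ≡ 4 (mod 5).
  Combine with x ≡ 2 (mod 7): since gcd(5, 7) = 1, we get a unique residue mod 35.
    Write x = 4 + 5·t and substitute into x ≡ 2 (mod 7): 5·t ≡ 2 − 4 = -2 (mod 7).
    Reduce coefficients mod 7: 5·t ≡ 5 (mod 7).
    The inverse of 5 mod 7 is 3 (since 5·3 = 15 = 2·7 + 1), so t ≡ 3·5 = 15 ≡ 1 (mod 7).
    Then x = 4 + 5·1 = 9, valid modulo lcm(5, 7) = 35: x ≡ 9 (mod 35).
  Combine with x ≡ 2 (mod 4): since gcd(35, 4) = 1, we get a unique residue mod 140.
    Write x = 9 + 35·t and substitute into x ≡ 2 (mod 4): 35·t ≡ 2 − 9 = -7 (mod 4).
    Reduce coefficients mod 4: 3·t ≡ 1 (mod 4).
    The inverse of 3 mod 4 is 3 (since 3·3 = 9 = 2·4 + 1), so t ≡ 3·1 = 3 ≡ 3 (mod 4).
    Then x = 9 + 35·3 = 114, valid modulo lcm(35, 4) = 140: x ≡ 114 (mod 140).
Verify: 114 mod 5 = 4 ✓, 114 mod 7 = 2 ✓, 114 mod 4 = 2 ✓.

x ≡ 114 (mod 140).


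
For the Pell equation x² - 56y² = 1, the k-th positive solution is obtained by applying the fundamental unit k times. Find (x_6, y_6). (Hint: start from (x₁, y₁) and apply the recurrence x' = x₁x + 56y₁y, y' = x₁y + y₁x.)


Step 1: Find the fundamental solution (x₁, y₁) of x² - 56y² = 1.
  Expand √56 as a continued fraction. a₀ = ⌊√56⌋ = 7; iterate m_{k+1} = d_k·a_k − m_k, d_{k+1} = (56 − m_{k+1}²)/d_k, a_{k+1} = ⌊(a₀ + m_{k+1})/d_{k+1}⌋ (starting m₀ = 0, d₀ = 1), with convergents p_k = a_k·p_{k-1} + p_{k-2}, q_k = a_k·q_{k-1} + q_{k-2} (p₋₁ = 1, q₋₁ = 0):
  k = 0: a₀ = 7; p₀/q₀ = 7/1; p₀² − 56·q₀² = 49 − 56 = -7.
  k = 1: m = 7, d = 7, a = ⌊(7 + 7)/7⌋ = 2; p/q = (2·7 + 1)/(2·1 + 0) = 15/2; p² − 56·q² = 225 − 224 = 1.
  The first convergent with p² − 56·q² = 1 gives the fundamental solution (x₁, y₁) = (15, 2).
Step 2: Apply the recurrence (x_{n+1}, y_{n+1}) = (x₁x_n + 56y₁y_n, x₁y_n + y₁x_n) repeatedly.
  From (x_1, y_1) = (15, 2): x_2 = 15·15 + 56·2·2 = 449; y_2 = 15·2 + 2·15 = 60.
  From (x_2, y_2) = (449, 60): x_3 = 15·449 + 56·2·60 = 13455; y_3 = 15·60 + 2·449 = 1798.
  From (x_3, y_3) = (13455, 1798): x_4 = 15·13455 + 56·2·1798 = 403201; y_4 = 15·1798 + 2·13455 = 53880.
  From (x_4, y_4) = (403201, 53880): x_5 = 15·403201 + 56·2·53880 = 12082575; y_5 = 15·53880 + 2·403201 = 1614602.
  From (x_5, y_5) = (12082575, 1614602): x_6 = 15·12082575 + 56·2·1614602 = 362074049; y_6 = 15·1614602 + 2·12082575 = 48384180.
Step 3: Verify x_6² - 56·y_6² = 131097616959254401 - 131097616959254400 = 1 (should be 1). ✓

(x_1, y_1) = (15, 2); (x_6, y_6) = (362074049, 48384180).


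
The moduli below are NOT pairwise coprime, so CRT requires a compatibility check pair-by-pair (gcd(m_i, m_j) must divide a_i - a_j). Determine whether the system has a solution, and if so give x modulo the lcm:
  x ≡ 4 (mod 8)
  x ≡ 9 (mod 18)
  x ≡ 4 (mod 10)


Moduli 8, 18, 10 are not pairwise coprime, so CRT works modulo lcm(m_i) when all pairwise compatibility conditions hold.
Pairwise compatibility: gcd(m_i, m_j) must divide a_i - a_j for every pair.
Merge one congruence at a time:
  Start: x ≡ 4 (mod 8).
  Combine with x ≡ 9 (mod 18): gcd(8, 18) = 2, and 9 - 4 = 5 is NOT divisible by 2.
    ⇒ system is inconsistent (no integer solution).

No solution (the system is inconsistent).


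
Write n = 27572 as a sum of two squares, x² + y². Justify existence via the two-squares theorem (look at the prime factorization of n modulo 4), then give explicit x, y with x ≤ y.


Step 1: Factor n = 27572 = 2^2 · 61 · 113.
Step 2: Check the mod-4 condition on each prime factor: 2 = 2 (special); 61 ≡ 1 (mod 4), exponent 1; 113 ≡ 1 (mod 4), exponent 1.
All primes ≡ 3 (mod 4) appear to even exponent (or don't appear), so by the two-squares theorem n IS expressible as a sum of two squares.
Step 3: Build a representation. Group n = k² · m with k = 2 and m = 61 · 113 = 6893 (a product of primes ≡ 1 (mod 4)); a representation of m scales to one of n via (k·x)² + (k·y)² = k²(x² + y²). Each prime p ≡ 1 (mod 4) is itself a sum of two squares; find a² by testing p − a² for a perfect square:
  61: 61 − 1² = 60, 61 − 2² = 57, 61 − 3² = 52, 61 − 4² = 45, 61 − 5² = 36 = 6² ⇒ 61 = 5² + 6².
  113: 113 − 1² = 112, 113 − 2² = 109, 113 − 3² = 104, 113 − 4² = 97, 113 − 5² = 88, 113 − 6² = 77, 113 − 7² = 64 = 8² ⇒ 113 = 7² + 8².
  Combine using the Brahmagupta–Fibonacci identity (a² + b²)(c² + d²) = (ac − bd)² + (ad + bc)² = (ac + bd)² + (ad − bc)²:
  61 · 113 = 6893: from (5² + 6²)(7² + 8²), take (5·7 − 6·8, 5·8 + 6·7) = (35 − 48, 40 + 42) = (-13, 82); dropping signs (only squares matter) gives (13, 82); check 13² + 82² = 169 + 6724 = 6893 ✓.
  Scale by k = 2: (2·13, 2·82) = (26, 164).
Step 4: Order so x ≤ y and verify: 26² + 164² = 676 + 26896 = 27572 = n. ✓

n = 27572 = 26² + 164² (one valid representation with x ≤ y).


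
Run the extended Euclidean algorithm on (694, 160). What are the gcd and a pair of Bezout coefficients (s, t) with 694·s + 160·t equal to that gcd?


Euclidean algorithm on (694, 160) — divide until remainder is 0:
  694 = 4 · 160 + 54
  160 = 2 · 54 + 52
  54 = 1 · 52 + 2
  52 = 26 · 2 + 0
gcd(694, 160) = 2.
Track Bezout coefficients alongside the remainders: start with r₀ = 694 = a·1 + b·0 (s = 1, t = 0) and r₁ = 160 = a·0 + b·1 (s = 0, t = 1); each new remainder r_{k+1} = r_{k-1} − q_k·r_k inherits s_{k+1} = s_{k-1} − q_k·s_k, t_{k+1} = t_{k-1} − q_k·t_k, so r_k = a·s_k + b·t_k at every step:
  q = 4: r = 54, s = 1 − 4·0 = 1, t = 0 − 4·1 = -4  (check: 694·1 + 160·(-4) = 54)
  q = 2: r = 52, s = 0 − 2·1 = -2, t = 1 − 2·(-4) = 9  (check: 694·(-2) + 160·9 = 52)
  q = 1: r = 2, s = 1 − 1·(-2) = 3, t = -4 − 1·9 = -13  (check: 694·3 + 160·(-13) = 2)
The row with r = 2 (the gcd) gives the Bezout coefficients s = 3, t = -13.
Result: 694 · (3) + 160 · (-13) = 2.

gcd(694, 160) = 2; s = 3, t = -13 (check: 694·3 + 160·(-13) = 2).


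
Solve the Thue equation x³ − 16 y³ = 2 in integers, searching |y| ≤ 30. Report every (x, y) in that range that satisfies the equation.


The equation is x³ - 16y³ = 2. For fixed y, x³ = 16·y³ + 2, so a solution requires the RHS to be a perfect cube.
Strategy: iterate y from -30 to 30, compute RHS = 16·y³ + 2, and check whether it is a (positive or negative) perfect cube.
Check small values of y:
  y = 0: RHS = 2 is not a perfect cube.
  y = 1: RHS = 18 is not a perfect cube.
  y = -1: RHS = -14 is not a perfect cube.
  y = 2: RHS = 130 is not a perfect cube.
  y = -2: RHS = -126 is not a perfect cube.
  y = 3: RHS = 434 is not a perfect cube.
  y = -3: RHS = -430 is not a perfect cube.
Continuing the search up to |y| = 30 finds no solutions either.
No (x, y) in the scanned range satisfies the equation.

No integer solutions with |y| ≤ 30.


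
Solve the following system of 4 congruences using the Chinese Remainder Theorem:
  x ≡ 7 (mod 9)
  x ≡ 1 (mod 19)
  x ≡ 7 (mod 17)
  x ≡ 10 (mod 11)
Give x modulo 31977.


Product of moduli M = 9 · 19 · 17 · 11 = 31977.
Merge one congruence at a time:
  Start: x ≡ 7 (mod 9).
  Combine with x ≡ 1 (mod 19); new modulus lcm = 171.
    Write x = 7 + 9·t and substitute into x ≡ 1 (mod 19): 9·t ≡ 1 − 7 = -6 (mod 19).
    Reduce coefficients mod 19: 9·t ≡ 13 (mod 19).
    The inverse of 9 mod 19 is 17 (since 9·17 = 153 = 8·19 + 1), so t ≡ 17·13 = 221 ≡ 12 (mod 19).
    Then x = 7 + 9·12 = 115, valid modulo lcm(9, 19) = 171: x ≡ 115 (mod 171).
  Combine with x ≡ 7 (mod 17); new modulus lcm = 2907.
    Write x = 115 + 171·t and substitute into x ≡ 7 (mod 17): 171·t ≡ 7 − 115 = -108 (mod 17).
    Reduce coefficients mod 17: 1·t ≡ 11 (mod 17).
    So t ≡ 11 (mod 17).
    Then x = 115 + 171·11 = 1996, valid modulo lcm(171, 17) = 2907: x ≡ 1996 (mod 2907).
  Combine with x ≡ 10 (mod 11); new modulus lcm = 31977.
    Write x = 1996 + 2907·t and substitute into x ≡ 10 (mod 11): 2907·t ≡ 10 − 1996 = -1986 (mod 11).
    Reduce coefficients mod 11: 3·t ≡ 5 (mod 11).
    The inverse of 3 mod 11 is 4 (since 3·4 = 12 = 1·11 + 1), so t ≡ 4·5 = 20 ≡ 9 (mod 11).
    Then x = 1996 + 2907·9 = 28159, valid modulo lcm(2907, 11) = 31977: x ≡ 28159 (mod 31977).
Verify against each original: 28159 mod 9 = 7, 28159 mod 19 = 1, 28159 mod 17 = 7, 28159 mod 11 = 10.

x ≡ 28159 (mod 31977).


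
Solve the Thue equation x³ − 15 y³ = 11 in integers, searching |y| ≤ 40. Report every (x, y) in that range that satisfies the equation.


The equation is x³ - 15y³ = 11. For fixed y, x³ = 15·y³ + 11, so a solution requires the RHS to be a perfect cube.
Strategy: iterate y from -40 to 40, compute RHS = 15·y³ + 11, and check whether it is a (positive or negative) perfect cube.
Check small values of y:
  y = 0: RHS = 11 is not a perfect cube.
  y = 1: RHS = 26 is not a perfect cube.
  y = -1: RHS = -4 is not a perfect cube.
  y = 2: RHS = 131 is not a perfect cube.
  y = -2: RHS = -109 is not a perfect cube.
  y = 3: RHS = 416 is not a perfect cube.
  y = -3: RHS = -394 is not a perfect cube.
Continuing the search up to |y| = 40 finds no solutions either.
No (x, y) in the scanned range satisfies the equation.

No integer solutions with |y| ≤ 40.


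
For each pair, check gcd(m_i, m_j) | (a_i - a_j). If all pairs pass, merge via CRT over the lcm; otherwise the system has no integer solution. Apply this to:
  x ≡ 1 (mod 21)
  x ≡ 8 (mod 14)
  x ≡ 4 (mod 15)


Moduli 21, 14, 15 are not pairwise coprime, so CRT works modulo lcm(m_i) when all pairwise compatibility conditions hold.
Pairwise compatibility: gcd(m_i, m_j) must divide a_i - a_j for every pair.
Merge one congruence at a time:
  Start: x ≡ 1 (mod 21).
  Combine with x ≡ 8 (mod 14): gcd(21, 14) = 7; 8 - 1 = 7, which IS divisible by 7, so compatible.
    Write x = 1 + 21·t and substitute into x ≡ 8 (mod 14): 21·t ≡ 8 − 1 = 7 (mod 14).
    Divide the congruence (and modulus) by g = 7: 3·t ≡ 1 (mod 2).
    Reduce coefficients mod 2: 1·t ≡ 1 (mod 2).
    So t ≡ 1 (mod 2).
    Then x = 1 + 21·1 = 22, valid modulo lcm(21, 14) = 42: x ≡ 22 (mod 42).
  Combine with x ≡ 4 (mod 15): gcd(42, 15) = 3; 4 - 22 = -18, which IS divisible by 3, so compatible.
    Write x = 22 + 42·t and substitute into x ≡ 4 (mod 15): 42·t ≡ 4 − 22 = -18 (mod 15).
    Divide the congruence (and modulus) by g = 3: 14·t ≡ -6 (mod 5).
    Reduce coefficients mod 5: 4·t ≡ 4 (mod 5).
    The inverse of 4 mod 5 is 4 (since 4·4 = 16 = 3·5 + 1), so t ≡ 4·4 = 16 ≡ 1 (mod 5).
    Then x = 22 + 42·1 = 64, valid modulo lcm(42, 15) = 210: x ≡ 64 (mod 210).
Verify: 64 mod 21 = 1, 64 mod 14 = 8, 64 mod 15 = 4.

x ≡ 64 (mod 210).


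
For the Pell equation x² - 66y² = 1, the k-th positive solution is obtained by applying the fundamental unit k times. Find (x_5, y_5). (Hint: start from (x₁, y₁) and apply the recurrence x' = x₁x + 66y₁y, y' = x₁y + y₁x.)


Step 1: Find the fundamental solution (x₁, y₁) of x² - 66y² = 1.
  Expand √66 as a continued fraction. a₀ = ⌊√66⌋ = 8; iterate m_{k+1} = d_k·a_k − m_k, d_{k+1} = (66 − m_{k+1}²)/d_k, a_{k+1} = ⌊(a₀ + m_{k+1})/d_{k+1}⌋ (starting m₀ = 0, d₀ = 1), with convergents p_k = a_k·p_{k-1} + p_{k-2}, q_k = a_k·q_{k-1} + q_{k-2} (p₋₁ = 1, q₋₁ = 0):
  k = 0: a₀ = 8; p₀/q₀ = 8/1; p₀² − 66·q₀² = 64 − 66 = -2.
  k = 1: m = 8, d = 2, a = ⌊(8 + 8)/2⌋ = 8; p/q = (8·8 + 1)/(8·1 + 0) = 65/8; p² − 66·q² = 4225 − 4224 = 1.
  The first convergent with p² − 66·q² = 1 gives the fundamental solution (x₁, y₁) = (65, 8).
Step 2: Apply the recurrence (x_{n+1}, y_{n+1}) = (x₁x_n + 66y₁y_n, x₁y_n + y₁x_n) repeatedly.
  From (x_1, y_1) = (65, 8): x_2 = 65·65 + 66·8·8 = 8449; y_2 = 65·8 + 8·65 = 1040.
  From (x_2, y_2) = (8449, 1040): x_3 = 65·8449 + 66·8·1040 = 1098305; y_3 = 65·1040 + 8·8449 = 135192.
  From (x_3, y_3) = (1098305, 135192): x_4 = 65·1098305 + 66·8·135192 = 142771201; y_4 = 65·135192 + 8·1098305 = 17573920.
  From (x_4, y_4) = (142771201, 17573920): x_5 = 65·142771201 + 66·8·17573920 = 18559157825; y_5 = 65·17573920 + 8·142771201 = 2284474408.
Step 3: Verify x_5² - 66·y_5² = 344442339173258730625 - 344442339173258730624 = 1 (should be 1). ✓

(x_1, y_1) = (65, 8); (x_5, y_5) = (18559157825, 2284474408).


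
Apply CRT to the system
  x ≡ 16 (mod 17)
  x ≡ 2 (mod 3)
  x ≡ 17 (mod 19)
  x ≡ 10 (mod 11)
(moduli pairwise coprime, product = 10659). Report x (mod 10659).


Product of moduli M = 17 · 3 · 19 · 11 = 10659.
Merge one congruence at a time:
  Start: x ≡ 16 (mod 17).
  Combine with x ≡ 2 (mod 3); new modulus lcm = 51.
    Write x = 16 + 17·t and substitute into x ≡ 2 (mod 3): 17·t ≡ 2 − 16 = -14 (mod 3).
    Reduce coefficients mod 3: 2·t ≡ 1 (mod 3).
    The inverse of 2 mod 3 is 2 (since 2·2 = 4 = 1·3 + 1), so t ≡ 2·1 = 2 ≡ 2 (mod 3).
    Then x = 16 + 17·2 = 50, valid modulo lcm(17, 3) = 51: x ≡ 50 (mod 51).
  Combine with x ≡ 17 (mod 19); new modulus lcm = 969.
    Write x = 50 + 51·t and substitute into x ≡ 17 (mod 19): 51·t ≡ 17 − 50 = -33 (mod 19).
    Reduce coefficients mod 19: 13·t ≡ 5 (mod 19).
    The inverse of 13 mod 19 is 3 (since 13·3 = 39 = 2·19 + 1), so t ≡ 3·5 = 15 ≡ 15 (mod 19).
    Then x = 50 + 51·15 = 815, valid modulo lcm(51, 19) = 969: x ≡ 815 (mod 969).
  Combine with x ≡ 10 (mod 11); new modulus lcm = 10659.
    Write x = 815 + 969·t and substitute into x ≡ 10 (mod 11): 969·t ≡ 10 − 815 = -805 (mod 11).
    Reduce coefficients mod 11: 1·t ≡ 9 (mod 11).
    So t ≡ 9 (mod 11).
    Then x = 815 + 969·9 = 9536, valid modulo lcm(969, 11) = 10659: x ≡ 9536 (mod 10659).
Verify against each original: 9536 mod 17 = 16, 9536 mod 3 = 2, 9536 mod 19 = 17, 9536 mod 11 = 10.

x ≡ 9536 (mod 10659).


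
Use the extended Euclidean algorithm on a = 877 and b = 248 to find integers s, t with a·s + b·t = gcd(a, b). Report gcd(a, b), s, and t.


Euclidean algorithm on (877, 248) — divide until remainder is 0:
  877 = 3 · 248 + 133
  248 = 1 · 133 + 115
  133 = 1 · 115 + 18
  115 = 6 · 18 + 7
  18 = 2 · 7 + 4
  7 = 1 · 4 + 3
  4 = 1 · 3 + 1
  3 = 3 · 1 + 0
gcd(877, 248) = 1.
Track Bezout coefficients alongside the remainders: start with r₀ = 877 = a·1 + b·0 (s = 1, t = 0) and r₁ = 248 = a·0 + b·1 (s = 0, t = 1); each new remainder r_{k+1} = r_{k-1} − q_k·r_k inherits s_{k+1} = s_{k-1} − q_k·s_k, t_{k+1} = t_{k-1} − q_k·t_k, so r_k = a·s_k + b·t_k at every step:
  q = 3: r = 133, s = 1 − 3·0 = 1, t = 0 − 3·1 = -3  (check: 877·1 + 248·(-3) = 133)
  q = 1: r = 115, s = 0 − 1·1 = -1, t = 1 − 1·(-3) = 4  (check: 877·(-1) + 248·4 = 115)
  q = 1: r = 18, s = 1 − 1·(-1) = 2, t = -3 − 1·4 = -7  (check: 877·2 + 248·(-7) = 18)
  q = 6: r = 7, s = -1 − 6·2 = -13, t = 4 − 6·(-7) = 46  (check: 877·(-13) + 248·46 = 7)
  q = 2: r = 4, s = 2 − 2·(-13) = 28, t = -7 − 2·46 = -99  (check: 877·28 + 248·(-99) = 4)
  q = 1: r = 3, s = -13 − 1·28 = -41, t = 46 − 1·(-99) = 145  (check: 877·(-41) + 248·145 = 3)
  q = 1: r = 1, s = 28 − 1·(-41) = 69, t = -99 − 1·145 = -244  (check: 877·69 + 248·(-244) = 1)
The row with r = 1 (the gcd) gives the Bezout coefficients s = 69, t = -244.
Result: 877 · (69) + 248 · (-244) = 1.

gcd(877, 248) = 1; s = 69, t = -244 (check: 877·69 + 248·(-244) = 1).


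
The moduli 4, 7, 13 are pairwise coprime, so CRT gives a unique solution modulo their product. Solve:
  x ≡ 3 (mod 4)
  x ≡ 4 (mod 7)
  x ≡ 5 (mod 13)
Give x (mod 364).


Moduli 4, 7, 13 are pairwise coprime; by CRT there is a unique solution modulo M = 4 · 7 · 13 = 364.
Solve pairwise, accumulating the modulus:
  Start with x ≡ 3 (mod 4).
  Combine with x ≡ 4 (mod 7): since gcd(4, 7) = 1, we get a unique residue mod 28.
    Write x = 3 + 4·t and substitute into x ≡ 4 (mod 7): 4·t ≡ 4 − 3 = 1 (mod 7).
    The inverse of 4 mod 7 is 2 (since 4·2 = 8 = 1·7 + 1), so t ≡ 2·1 = 2 ≡ 2 (mod 7).
    Then x = 3 + 4·2 = 11, valid modulo lcm(4, 7) = 28: x ≡ 11 (mod 28).
  Combine with x ≡ 5 (mod 13): since gcd(28, 13) = 1, we get a unique residue mod 364.
    Write x = 11 + 28·t and substitute into x ≡ 5 (mod 13): 28·t ≡ 5 − 11 = -6 (mod 13).
    Reduce coefficients mod 13: 2·t ≡ 7 (mod 13).
    The inverse of 2 mod 13 is 7 (since 2·7 = 14 = 1·13 + 1), so t ≡ 7·7 = 49 ≡ 10 (mod 13).
    Then x = 11 + 28·10 = 291, valid modulo lcm(28, 13) = 364: x ≡ 291 (mod 364).
Verify: 291 mod 4 = 3 ✓, 291 mod 7 = 4 ✓, 291 mod 13 = 5 ✓.

x ≡ 291 (mod 364).


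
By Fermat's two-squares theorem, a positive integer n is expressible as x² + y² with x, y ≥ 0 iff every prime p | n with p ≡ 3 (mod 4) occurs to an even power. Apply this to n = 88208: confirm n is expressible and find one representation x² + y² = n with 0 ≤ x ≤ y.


Step 1: Factor n = 88208 = 2^4 · 37 · 149.
Step 2: Check the mod-4 condition on each prime factor: 2 = 2 (special); 37 ≡ 1 (mod 4), exponent 1; 149 ≡ 1 (mod 4), exponent 1.
All primes ≡ 3 (mod 4) appear to even exponent (or don't appear), so by the two-squares theorem n IS expressible as a sum of two squares.
Step 3: Build a representation. Group n = k² · m with k = 4 and m = 37 · 149 = 5513 (a product of primes ≡ 1 (mod 4)); a representation of m scales to one of n via (k·x)² + (k·y)² = k²(x² + y²). Each prime p ≡ 1 (mod 4) is itself a sum of two squares; find a² by testing p − a² for a perfect square:
  37: 37 − 1² = 36 = 6² ⇒ 37 = 1² + 6².
  149: 149 − 1² = 148, 149 − 2² = 145, 149 − 3² = 140, 149 − 4² = 133, 149 − 5² = 124, 149 − 6² = 113, 149 − 7² = 100 = 10² ⇒ 149 = 7² + 10².
  Combine using the Brahmagupta–Fibonacci identity (a² + b²)(c² + d²) = (ac − bd)² + (ad + bc)² = (ac + bd)² + (ad − bc)²:
  37 · 149 = 5513: from (1² + 6²)(7² + 10²), take (1·7 − 6·10, 1·10 + 6·7) = (7 − 60, 10 + 42) = (-53, 52); dropping signs (only squares matter) gives (53, 52); check 53² + 52² = 2809 + 2704 = 5513 ✓.
  Scale by k = 4: (4·53, 4·52) = (212, 208).
Step 4: Order so x ≤ y and verify: 208² + 212² = 43264 + 44944 = 88208 = n. ✓

n = 88208 = 208² + 212² (one valid representation with x ≤ y).


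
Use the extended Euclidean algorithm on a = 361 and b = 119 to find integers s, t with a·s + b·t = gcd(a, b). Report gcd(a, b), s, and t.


Euclidean algorithm on (361, 119) — divide until remainder is 0:
  361 = 3 · 119 + 4
  119 = 29 · 4 + 3
  4 = 1 · 3 + 1
  3 = 3 · 1 + 0
gcd(361, 119) = 1.
Track Bezout coefficients alongside the remainders: start with r₀ = 361 = a·1 + b·0 (s = 1, t = 0) and r₁ = 119 = a·0 + b·1 (s = 0, t = 1); each new remainder r_{k+1} = r_{k-1} − q_k·r_k inherits s_{k+1} = s_{k-1} − q_k·s_k, t_{k+1} = t_{k-1} − q_k·t_k, so r_k = a·s_k + b·t_k at every step:
  q = 3: r = 4, s = 1 − 3·0 = 1, t = 0 − 3·1 = -3  (check: 361·1 + 119·(-3) = 4)
  q = 29: r = 3, s = 0 − 29·1 = -29, t = 1 − 29·(-3) = 88  (check: 361·(-29) + 119·88 = 3)
  q = 1: r = 1, s = 1 − 1·(-29) = 30, t = -3 − 1·88 = -91  (check: 361·30 + 119·(-91) = 1)
The row with r = 1 (the gcd) gives the Bezout coefficients s = 30, t = -91.
Result: 361 · (30) + 119 · (-91) = 1.

gcd(361, 119) = 1; s = 30, t = -91 (check: 361·30 + 119·(-91) = 1).


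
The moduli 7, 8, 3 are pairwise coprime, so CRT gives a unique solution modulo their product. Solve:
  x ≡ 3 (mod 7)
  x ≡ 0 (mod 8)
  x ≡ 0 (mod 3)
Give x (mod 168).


Moduli 7, 8, 3 are pairwise coprime; by CRT there is a unique solution modulo M = 7 · 8 · 3 = 168.
Solve pairwise, accumulating the modulus:
  Start with x ≡ 3 (mod 7).
  Combine with x ≡ 0 (mod 8): since gcd(7, 8) = 1, we get a unique residue mod 56.
    Write x = 3 + 7·t and substitute into x ≡ 0 (mod 8): 7·t ≡ 0 − 3 = -3 (mod 8).
    Reduce coefficients mod 8: 7·t ≡ 5 (mod 8).
    The inverse of 7 mod 8 is 7 (since 7·7 = 49 = 6·8 + 1), so t ≡ 7·5 = 35 ≡ 3 (mod 8).
    Then x = 3 + 7·3 = 24, valid modulo lcm(7, 8) = 56: x ≡ 24 (mod 56).
  Combine with x ≡ 0 (mod 3): since gcd(56, 3) = 1, we get a unique residue mod 168.
    Write x = 24 + 56·t and substitute into x ≡ 0 (mod 3): 56·t ≡ 0 − 24 = -24 (mod 3).
    Reduce coefficients mod 3: 2·t ≡ 0 (mod 3).
    The inverse of 2 mod 3 is 2 (since 2·2 = 4 = 1·3 + 1), so t ≡ 2·0 = 0 ≡ 0 (mod 3).
    Then x = 24 + 56·0 = 24, valid modulo lcm(56, 3) = 168: x ≡ 24 (mod 168).
Verify: 24 mod 7 = 3 ✓, 24 mod 8 = 0 ✓, 24 mod 3 = 0 ✓.

x ≡ 24 (mod 168).


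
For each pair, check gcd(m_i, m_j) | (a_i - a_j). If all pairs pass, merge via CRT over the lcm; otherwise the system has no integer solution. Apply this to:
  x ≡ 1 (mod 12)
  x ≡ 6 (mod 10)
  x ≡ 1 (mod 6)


Moduli 12, 10, 6 are not pairwise coprime, so CRT works modulo lcm(m_i) when all pairwise compatibility conditions hold.
Pairwise compatibility: gcd(m_i, m_j) must divide a_i - a_j for every pair.
Merge one congruence at a time:
  Start: x ≡ 1 (mod 12).
  Combine with x ≡ 6 (mod 10): gcd(12, 10) = 2, and 6 - 1 = 5 is NOT divisible by 2.
    ⇒ system is inconsistent (no integer solution).

No solution (the system is inconsistent).


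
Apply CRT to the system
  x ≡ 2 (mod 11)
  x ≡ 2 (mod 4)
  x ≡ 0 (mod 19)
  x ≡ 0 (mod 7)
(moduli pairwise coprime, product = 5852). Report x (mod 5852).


Product of moduli M = 11 · 4 · 19 · 7 = 5852.
Merge one congruence at a time:
  Start: x ≡ 2 (mod 11).
  Combine with x ≡ 2 (mod 4); new modulus lcm = 44.
    Write x = 2 + 11·t and substitute into x ≡ 2 (mod 4): 11·t ≡ 2 − 2 = 0 (mod 4).
    Reduce coefficients mod 4: 3·t ≡ 0 (mod 4).
    The inverse of 3 mod 4 is 3 (since 3·3 = 9 = 2·4 + 1), so t ≡ 3·0 = 0 ≡ 0 (mod 4).
    Then x = 2 + 11·0 = 2, valid modulo lcm(11, 4) = 44: x ≡ 2 (mod 44).
  Combine with x ≡ 0 (mod 19); new modulus lcm = 836.
    Write x = 2 + 44·t and substitute into x ≡ 0 (mod 19): 44·t ≡ 0 − 2 = -2 (mod 19).
    Reduce coefficients mod 19: 6·t ≡ 17 (mod 19).
    The inverse of 6 mod 19 is 16 (since 6·16 = 96 = 5·19 + 1), so t ≡ 16·17 = 272 ≡ 6 (mod 19).
    Then x = 2 + 44·6 = 266, valid modulo lcm(44, 19) = 836: x ≡ 266 (mod 836).
  Combine with x ≡ 0 (mod 7); new modulus lcm = 5852.
    Write x = 266 + 836·t and substitute into x ≡ 0 (mod 7): 836·t ≡ 0 − 266 = -266 (mod 7).
    Reduce coefficients mod 7: 3·t ≡ 0 (mod 7).
    The inverse of 3 mod 7 is 5 (since 3·5 = 15 = 2·7 + 1), so t ≡ 5·0 = 0 ≡ 0 (mod 7).
    Then x = 266 + 836·0 = 266, valid modulo lcm(836, 7) = 5852: x ≡ 266 (mod 5852).
Verify against each original: 266 mod 11 = 2, 266 mod 4 = 2, 266 mod 19 = 0, 266 mod 7 = 0.

x ≡ 266 (mod 5852).


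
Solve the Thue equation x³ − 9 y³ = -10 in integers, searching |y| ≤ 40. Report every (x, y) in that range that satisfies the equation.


The equation is x³ - 9y³ = -10. For fixed y, x³ = 9·y³ − 10, so a solution requires the RHS to be a perfect cube.
Strategy: iterate y from -40 to 40, compute RHS = 9·y³ − 10, and check whether it is a (positive or negative) perfect cube.
Check small values of y:
  y = 0: RHS = -10 is not a perfect cube.
  y = 1: RHS = -1 = (-1)³ ⇒ x = -1 works.
  y = -1: RHS = -19 is not a perfect cube.
  y = 2: RHS = 62 is not a perfect cube.
  y = -2: RHS = -82 is not a perfect cube.
  y = 3: RHS = 233 is not a perfect cube.
  y = -3: RHS = -253 is not a perfect cube.
Continuing the search up to |y| = 40 finds no further solutions beyond those listed.
Collected solutions: (-1, 1).

Solutions (with |y| ≤ 40): (-1, 1).


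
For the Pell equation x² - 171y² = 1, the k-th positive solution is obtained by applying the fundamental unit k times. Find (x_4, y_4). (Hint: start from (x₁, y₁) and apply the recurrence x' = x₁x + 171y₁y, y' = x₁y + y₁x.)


Step 1: Find the fundamental solution (x₁, y₁) of x² - 171y² = 1.
  Expand √171 as a continued fraction. a₀ = ⌊√171⌋ = 13; iterate m_{k+1} = d_k·a_k − m_k, d_{k+1} = (171 − m_{k+1}²)/d_k, a_{k+1} = ⌊(a₀ + m_{k+1})/d_{k+1}⌋ (starting m₀ = 0, d₀ = 1), with convergents p_k = a_k·p_{k-1} + p_{k-2}, q_k = a_k·q_{k-1} + q_{k-2} (p₋₁ = 1, q₋₁ = 0):
  k = 0: a₀ = 13; p₀/q₀ = 13/1; p₀² − 171·q₀² = 169 − 171 = -2.
  k = 1: m = 13, d = 2, a = ⌊(13 + 13)/2⌋ = 13; p/q = (13·13 + 1)/(13·1 + 0) = 170/13; p² − 171·q² = 28900 − 28899 = 1.
  The first convergent with p² − 171·q² = 1 gives the fundamental solution (x₁, y₁) = (170, 13).
Step 2: Apply the recurrence (x_{n+1}, y_{n+1}) = (x₁x_n + 171y₁y_n, x₁y_n + y₁x_n) repeatedly.
  From (x_1, y_1) = (170, 13): x_2 = 170·170 + 171·13·13 = 57799; y_2 = 170·13 + 13·170 = 4420.
  From (x_2, y_2) = (57799, 4420): x_3 = 170·57799 + 171·13·4420 = 19651490; y_3 = 170·4420 + 13·57799 = 1502787.
  From (x_3, y_3) = (19651490, 1502787): x_4 = 170·19651490 + 171·13·1502787 = 6681448801; y_4 = 170·1502787 + 13·19651490 = 510943160.
Step 3: Verify x_4² - 171·y_4² = 44641758080384337601 - 44641758080384337600 = 1 (should be 1). ✓

(x_1, y_1) = (170, 13); (x_4, y_4) = (6681448801, 510943160).


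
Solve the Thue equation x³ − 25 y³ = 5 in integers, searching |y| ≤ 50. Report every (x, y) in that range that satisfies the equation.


The equation is x³ - 25y³ = 5. For fixed y, x³ = 25·y³ + 5, so a solution requires the RHS to be a perfect cube.
Strategy: iterate y from -50 to 50, compute RHS = 25·y³ + 5, and check whether it is a (positive or negative) perfect cube.
Check small values of y:
  y = 0: RHS = 5 is not a perfect cube.
  y = 1: RHS = 30 is not a perfect cube.
  y = -1: RHS = -20 is not a perfect cube.
  y = 2: RHS = 205 is not a perfect cube.
  y = -2: RHS = -195 is not a perfect cube.
  y = 3: RHS = 680 is not a perfect cube.
  y = -3: RHS = -670 is not a perfect cube.
Continuing the search up to |y| = 50 finds no solutions either.
No (x, y) in the scanned range satisfies the equation.

No integer solutions with |y| ≤ 50.


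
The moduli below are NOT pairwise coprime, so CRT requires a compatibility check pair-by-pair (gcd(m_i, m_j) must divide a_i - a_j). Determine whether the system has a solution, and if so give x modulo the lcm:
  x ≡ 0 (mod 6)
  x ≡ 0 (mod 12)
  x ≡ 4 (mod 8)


Moduli 6, 12, 8 are not pairwise coprime, so CRT works modulo lcm(m_i) when all pairwise compatibility conditions hold.
Pairwise compatibility: gcd(m_i, m_j) must divide a_i - a_j for every pair.
Merge one congruence at a time:
  Start: x ≡ 0 (mod 6).
  Combine with x ≡ 0 (mod 12): gcd(6, 12) = 6; 0 - 0 = 0, which IS divisible by 6, so compatible.
    Write x = 0 + 6·t and substitute into x ≡ 0 (mod 12): 6·t ≡ 0 − 0 = 0 (mod 12).
    Divide the congruence (and modulus) by g = 6: 1·t ≡ 0 (mod 2).
    So t ≡ 0 (mod 2).
    Then x = 0 + 6·0 = 0, valid modulo lcm(6, 12) = 12: x ≡ 0 (mod 12).
  Combine with x ≡ 4 (mod 8): gcd(12, 8) = 4; 4 - 0 = 4, which IS divisible by 4, so compatible.
    Write x = 0 + 12·t and substitute into x ≡ 4 (mod 8): 12·t ≡ 4 − 0 = 4 (mod 8).
    Divide the congruence (and modulus) by g = 4: 3·t ≡ 1 (mod 2).
    Reduce coefficients mod 2: 1·t ≡ 1 (mod 2).
    So t ≡ 1 (mod 2).
    Then x = 0 + 12·1 = 12, valid modulo lcm(12, 8) = 24: x ≡ 12 (mod 24).
Verify: 12 mod 6 = 0, 12 mod 12 = 0, 12 mod 8 = 4.

x ≡ 12 (mod 24).


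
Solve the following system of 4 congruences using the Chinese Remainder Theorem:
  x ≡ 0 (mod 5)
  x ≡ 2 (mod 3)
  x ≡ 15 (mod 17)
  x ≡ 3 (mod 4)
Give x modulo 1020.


Product of moduli M = 5 · 3 · 17 · 4 = 1020.
Merge one congruence at a time:
  Start: x ≡ 0 (mod 5).
  Combine with x ≡ 2 (mod 3); new modulus lcm = 15.
    Write x = 0 + 5·t and substitute into x ≡ 2 (mod 3): 5·t ≡ 2 − 0 = 2 (mod 3).
    Reduce coefficients mod 3: 2·t ≡ 2 (mod 3).
    The inverse of 2 mod 3 is 2 (since 2·2 = 4 = 1·3 + 1), so t ≡ 2·2 = 4 ≡ 1 (mod 3).
    Then x = 0 + 5·1 = 5, valid modulo lcm(5, 3) = 15: x ≡ 5 (mod 15).
  Combine with x ≡ 15 (mod 17); new modulus lcm = 255.
    Write x = 5 + 15·t and substitute into x ≡ 15 (mod 17): 15·t ≡ 15 − 5 = 10 (mod 17).
    The inverse of 15 mod 17 is 8 (since 15·8 = 120 = 7·17 + 1), so t ≡ 8·10 = 80 ≡ 12 (mod 17).
    Then x = 5 + 15·12 = 185, valid modulo lcm(15, 17) = 255: x ≡ 185 (mod 255).
  Combine with x ≡ 3 (mod 4); new modulus lcm = 1020.
    Write x = 185 + 255·t and substitute into x ≡ 3 (mod 4): 255·t ≡ 3 − 185 = -182 (mod 4).
    Reduce coefficients mod 4: 3·t ≡ 2 (mod 4).
    The inverse of 3 mod 4 is 3 (since 3·3 = 9 = 2·4 + 1), so t ≡ 3·2 = 6 ≡ 2 (mod 4).
    Then x = 185 + 255·2 = 695, valid modulo lcm(255, 4) = 1020: x ≡ 695 (mod 1020).
Verify against each original: 695 mod 5 = 0, 695 mod 3 = 2, 695 mod 17 = 15, 695 mod 4 = 3.

x ≡ 695 (mod 1020).


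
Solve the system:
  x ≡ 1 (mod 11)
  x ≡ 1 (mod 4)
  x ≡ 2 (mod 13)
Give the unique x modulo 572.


Moduli 11, 4, 13 are pairwise coprime; by CRT there is a unique solution modulo M = 11 · 4 · 13 = 572.
Solve pairwise, accumulating the modulus:
  Start with x ≡ 1 (mod 11).
  Combine with x ≡ 1 (mod 4): since gcd(11, 4) = 1, we get a unique residue mod 44.
    Write x = 1 + 11·t and substitute into x ≡ 1 (mod 4): 11·t ≡ 1 − 1 = 0 (mod 4).
    Reduce coefficients mod 4: 3·t ≡ 0 (mod 4).
    The inverse of 3 mod 4 is 3 (since 3·3 = 9 = 2·4 + 1), so t ≡ 3·0 = 0 ≡ 0 (mod 4).
    Then x = 1 + 11·0 = 1, valid modulo lcm(11, 4) = 44: x ≡ 1 (mod 44).
  Combine with x ≡ 2 (mod 13): since gcd(44, 13) = 1, we get a unique residue mod 572.
    Write x = 1 + 44·t and substitute into x ≡ 2 (mod 13): 44·t ≡ 2 − 1 = 1 (mod 13).
    Reduce coefficients mod 13: 5·t ≡ 1 (mod 13).
    The inverse of 5 mod 13 is 8 (since 5·8 = 40 = 3·13 + 1), so t ≡ 8·1 = 8 ≡ 8 (mod 13).
    Then x = 1 + 44·8 = 353, valid modulo lcm(44, 13) = 572: x ≡ 353 (mod 572).
Verify: 353 mod 11 = 1 ✓, 353 mod 4 = 1 ✓, 353 mod 13 = 2 ✓.

x ≡ 353 (mod 572).


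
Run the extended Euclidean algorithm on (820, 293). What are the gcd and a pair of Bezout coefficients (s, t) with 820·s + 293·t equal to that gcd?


Euclidean algorithm on (820, 293) — divide until remainder is 0:
  820 = 2 · 293 + 234
  293 = 1 · 234 + 59
  234 = 3 · 59 + 57
  59 = 1 · 57 + 2
  57 = 28 · 2 + 1
  2 = 2 · 1 + 0
gcd(820, 293) = 1.
Track Bezout coefficients alongside the remainders: start with r₀ = 820 = a·1 + b·0 (s = 1, t = 0) and r₁ = 293 = a·0 + b·1 (s = 0, t = 1); each new remainder r_{k+1} = r_{k-1} − q_k·r_k inherits s_{k+1} = s_{k-1} − q_k·s_k, t_{k+1} = t_{k-1} − q_k·t_k, so r_k = a·s_k + b·t_k at every step:
  q = 2: r = 234, s = 1 − 2·0 = 1, t = 0 − 2·1 = -2  (check: 820·1 + 293·(-2) = 234)
  q = 1: r = 59, s = 0 − 1·1 = -1, t = 1 − 1·(-2) = 3  (check: 820·(-1) + 293·3 = 59)
  q = 3: r = 57, s = 1 − 3·(-1) = 4, t = -2 − 3·3 = -11  (check: 820·4 + 293·(-11) = 57)
  q = 1: r = 2, s = -1 − 1·4 = -5, t = 3 − 1·(-11) = 14  (check: 820·(-5) + 293·14 = 2)
  q = 28: r = 1, s = 4 − 28·(-5) = 144, t = -11 − 28·14 = -403  (check: 820·144 + 293·(-403) = 1)
The row with r = 1 (the gcd) gives the Bezout coefficients s = 144, t = -403.
Result: 820 · (144) + 293 · (-403) = 1.

gcd(820, 293) = 1; s = 144, t = -403 (check: 820·144 + 293·(-403) = 1).


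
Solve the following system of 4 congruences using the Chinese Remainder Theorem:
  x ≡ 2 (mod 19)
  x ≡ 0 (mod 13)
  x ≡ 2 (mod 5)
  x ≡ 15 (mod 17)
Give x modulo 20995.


Product of moduli M = 19 · 13 · 5 · 17 = 20995.
Merge one congruence at a time:
  Start: x ≡ 2 (mod 19).
  Combine with x ≡ 0 (mod 13); new modulus lcm = 247.
    Write x = 2 + 19·t and substitute into x ≡ 0 (mod 13): 19·t ≡ 0 − 2 = -2 (mod 13).
    Reduce coefficients mod 13: 6·t ≡ 11 (mod 13).
    The inverse of 6 mod 13 is 11 (since 6·11 = 66 = 5·13 + 1), so t ≡ 11·11 = 121 ≡ 4 (mod 13).
    Then x = 2 + 19·4 = 78, valid modulo lcm(19, 13) = 247: x ≡ 78 (mod 247).
  Combine with x ≡ 2 (mod 5); new modulus lcm = 1235.
    Write x = 78 + 247·t and substitute into x ≡ 2 (mod 5): 247·t ≡ 2 − 78 = -76 (mod 5).
    Reduce coefficients mod 5: 2·t ≡ 4 (mod 5).
    The inverse of 2 mod 5 is 3 (since 2·3 = 6 = 1·5 + 1), so t ≡ 3·4 = 12 ≡ 2 (mod 5).
    Then x = 78 + 247·2 = 572, valid modulo lcm(247, 5) = 1235: x ≡ 572 (mod 1235).
  Combine with x ≡ 15 (mod 17); new modulus lcm = 20995.
    Write x = 572 + 1235·t and substitute into x ≡ 15 (mod 17): 1235·t ≡ 15 − 572 = -557 (mod 17).
    Reduce coefficients mod 17: 11·t ≡ 4 (mod 17).
    The inverse of 11 mod 17 is 14 (since 11·14 = 154 = 9·17 + 1), so t ≡ 14·4 = 56 ≡ 5 (mod 17).
    Then x = 572 + 1235·5 = 6747, valid modulo lcm(1235, 17) = 20995: x ≡ 6747 (mod 20995).
Verify against each original: 6747 mod 19 = 2, 6747 mod 13 = 0, 6747 mod 5 = 2, 6747 mod 17 = 15.

x ≡ 6747 (mod 20995).


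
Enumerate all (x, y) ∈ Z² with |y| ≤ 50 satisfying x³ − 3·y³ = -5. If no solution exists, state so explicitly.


The equation is x³ - 3y³ = -5. For fixed y, x³ = 3·y³ − 5, so a solution requires the RHS to be a perfect cube.
Strategy: iterate y from -50 to 50, compute RHS = 3·y³ − 5, and check whether it is a (positive or negative) perfect cube.
Check small values of y:
  y = 0: RHS = -5 is not a perfect cube.
  y = 1: RHS = -2 is not a perfect cube.
  y = -1: RHS = -8 = (-2)³ ⇒ x = -2 works.
  y = 2: RHS = 19 is not a perfect cube.
  y = -2: RHS = -29 is not a perfect cube.
  y = 3: RHS = 76 is not a perfect cube.
  y = -3: RHS = -86 is not a perfect cube.
Continuing the search up to |y| = 50 finds no further solutions beyond those listed.
Collected solutions: (-2, -1).

Solutions (with |y| ≤ 50): (-2, -1).


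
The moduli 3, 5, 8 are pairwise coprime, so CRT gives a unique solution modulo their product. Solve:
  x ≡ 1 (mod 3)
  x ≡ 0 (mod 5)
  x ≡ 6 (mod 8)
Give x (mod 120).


Moduli 3, 5, 8 are pairwise coprime; by CRT there is a unique solution modulo M = 3 · 5 · 8 = 120.
Solve pairwise, accumulating the modulus:
  Start with x ≡ 1 (mod 3).
  Combine with x ≡ 0 (mod 5): since gcd(3, 5) = 1, we get a unique residue mod 15.
    Write x = 1 + 3·t and substitute into x ≡ 0 (mod 5): 3·t ≡ 0 − 1 = -1 (mod 5).
    Reduce coefficients mod 5: 3·t ≡ 4 (mod 5).
    The inverse of 3 mod 5 is 2 (since 3·2 = 6 = 1·5 + 1), so t ≡ 2·4 = 8 ≡ 3 (mod 5).
    Then x = 1 + 3·3 = 10, valid modulo lcm(3, 5) = 15: x ≡ 10 (mod 15).
  Combine with x ≡ 6 (mod 8): since gcd(15, 8) = 1, we get a unique residue mod 120.
    Write x = 10 + 15·t and substitute into x ≡ 6 (mod 8): 15·t ≡ 6 − 10 = -4 (mod 8).
    Reduce coefficients mod 8: 7·t ≡ 4 (mod 8).
    The inverse of 7 mod 8 is 7 (since 7·7 = 49 = 6·8 + 1), so t ≡ 7·4 = 28 ≡ 4 (mod 8).
    Then x = 10 + 15·4 = 70, valid modulo lcm(15, 8) = 120: x ≡ 70 (mod 120).
Verify: 70 mod 3 = 1 ✓, 70 mod 5 = 0 ✓, 70 mod 8 = 6 ✓.

x ≡ 70 (mod 120).


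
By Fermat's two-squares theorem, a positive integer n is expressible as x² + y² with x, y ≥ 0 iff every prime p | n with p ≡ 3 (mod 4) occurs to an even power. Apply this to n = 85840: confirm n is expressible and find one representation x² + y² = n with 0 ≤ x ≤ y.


Step 1: Factor n = 85840 = 2^4 · 5 · 29 · 37.
Step 2: Check the mod-4 condition on each prime factor: 2 = 2 (special); 5 ≡ 1 (mod 4), exponent 1; 29 ≡ 1 (mod 4), exponent 1; 37 ≡ 1 (mod 4), exponent 1.
All primes ≡ 3 (mod 4) appear to even exponent (or don't appear), so by the two-squares theorem n IS expressible as a sum of two squares.
Step 3: Build a representation. Group n = k² · m with k = 4 and m = 5 · 29 · 37 = 5365 (a product of primes ≡ 1 (mod 4)); a representation of m scales to one of n via (k·x)² + (k·y)² = k²(x² + y²). Each prime p ≡ 1 (mod 4) is itself a sum of two squares; find a² by testing p − a² for a perfect square:
  5: 5 − 1² = 4 = 2² ⇒ 5 = 1² + 2².
  29: 29 − 1² = 28, 29 − 2² = 25 = 5² ⇒ 29 = 2² + 5².
  37: 37 − 1² = 36 = 6² ⇒ 37 = 1² + 6².
  Combine using the Brahmagupta–Fibonacci identity (a² + b²)(c² + d²) = (ac − bd)² + (ad + bc)² = (ac + bd)² + (ad − bc)²:
  5 · 29 = 145: from (1² + 2²)(2² + 5²), take (1·2 − 2·5, 1·5 + 2·2) = (2 − 10, 5 + 4) = (-8, 9); dropping signs (only squares matter) gives (8, 9); check 8² + 9² = 64 + 81 = 145 ✓.
  145 · 37 = 5365: from (8² + 9²)(1² + 6²), take (8·1 − 9·6, 8·6 + 9·1) = (8 − 54, 48 + 9) = (-46, 57); dropping signs (only squares matter) gives (46, 57); check 46² + 57² = 2116 + 3249 = 5365 ✓.
  Scale by k = 4: (4·46, 4·57) = (184, 228).
Step 4: Order so x ≤ y and verify: 184² + 228² = 33856 + 51984 = 85840 = n. ✓

n = 85840 = 184² + 228² (one valid representation with x ≤ y).


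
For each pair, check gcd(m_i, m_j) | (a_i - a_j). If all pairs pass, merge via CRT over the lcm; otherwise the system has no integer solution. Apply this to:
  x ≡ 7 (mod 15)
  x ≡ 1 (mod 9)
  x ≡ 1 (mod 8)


Moduli 15, 9, 8 are not pairwise coprime, so CRT works modulo lcm(m_i) when all pairwise compatibility conditions hold.
Pairwise compatibility: gcd(m_i, m_j) must divide a_i - a_j for every pair.
Merge one congruence at a time:
  Start: x ≡ 7 (mod 15).
  Combine with x ≡ 1 (mod 9): gcd(15, 9) = 3; 1 - 7 = -6, which IS divisible by 3, so compatible.
    Write x = 7 + 15·t and substitute into x ≡ 1 (mod 9): 15·t ≡ 1 − 7 = -6 (mod 9).
    Divide the congruence (and modulus) by g = 3: 5·t ≡ -2 (mod 3).
    Reduce coefficients mod 3: 2·t ≡ 1 (mod 3).
    The inverse of 2 mod 3 is 2 (since 2·2 = 4 = 1·3 + 1), so t ≡ 2·1 = 2 ≡ 2 (mod 3).
    Then x = 7 + 15·2 = 37, valid modulo lcm(15, 9) = 45: x ≡ 37 (mod 45).
  Combine with x ≡ 1 (mod 8): gcd(45, 8) = 1; 1 - 37 = -36, which IS divisible by 1, so compatible.
    Write x = 37 + 45·t and substitute into x ≡ 1 (mod 8): 45·t ≡ 1 − 37 = -36 (mod 8).
    Reduce coefficients mod 8: 5·t ≡ 4 (mod 8).
    The inverse of 5 mod 8 is 5 (since 5·5 = 25 = 3·8 + 1), so t ≡ 5·4 = 20 ≡ 4 (mod 8).
    Then x = 37 + 45·4 = 217, valid modulo lcm(45, 8) = 360: x ≡ 217 (mod 360).
Verify: 217 mod 15 = 7, 217 mod 9 = 1, 217 mod 8 = 1.

x ≡ 217 (mod 360).


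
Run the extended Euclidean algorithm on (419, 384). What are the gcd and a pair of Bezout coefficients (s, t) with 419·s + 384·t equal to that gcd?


Euclidean algorithm on (419, 384) — divide until remainder is 0:
  419 = 1 · 384 + 35
  384 = 10 · 35 + 34
  35 = 1 · 34 + 1
  34 = 34 · 1 + 0
gcd(419, 384) = 1.
Track Bezout coefficients alongside the remainders: start with r₀ = 419 = a·1 + b·0 (s = 1, t = 0) and r₁ = 384 = a·0 + b·1 (s = 0, t = 1); each new remainder r_{k+1} = r_{k-1} − q_k·r_k inherits s_{k+1} = s_{k-1} − q_k·s_k, t_{k+1} = t_{k-1} − q_k·t_k, so r_k = a·s_k + b·t_k at every step:
  q = 1: r = 35, s = 1 − 1·0 = 1, t = 0 − 1·1 = -1  (check: 419·1 + 384·(-1) = 35)
  q = 10: r = 34, s = 0 − 10·1 = -10, t = 1 − 10·(-1) = 11  (check: 419·(-10) + 384·11 = 34)
  q = 1: r = 1, s = 1 − 1·(-10) = 11, t = -1 − 1·11 = -12  (check: 419·11 + 384·(-12) = 1)
The row with r = 1 (the gcd) gives the Bezout coefficients s = 11, t = -12.
Result: 419 · (11) + 384 · (-12) = 1.

gcd(419, 384) = 1; s = 11, t = -12 (check: 419·11 + 384·(-12) = 1).
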